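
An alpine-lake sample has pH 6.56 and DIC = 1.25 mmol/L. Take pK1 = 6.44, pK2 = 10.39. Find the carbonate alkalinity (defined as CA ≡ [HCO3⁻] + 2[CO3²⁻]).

CA = 0.711 mmol/L

CA = [HCO3⁻] + 2[CO3²⁻] = (α₁ + 2α₂)·DIC
At pH 6.56: [H⁺]/K1 = 10^-0.12 = 0.75858, K2/[H⁺] = 10^-3.83 = 0.00014791
α₁ = 1/(1 + 0.75858 + 0.00014791) = 1/1.7587 = 0.5686; α₂ = α₁·K2/[H⁺] = 8.410×10^-5
α₁ + 2α₂ = 0.5688
CA = 0.5688 × 1.25 = 0.711 mmol/L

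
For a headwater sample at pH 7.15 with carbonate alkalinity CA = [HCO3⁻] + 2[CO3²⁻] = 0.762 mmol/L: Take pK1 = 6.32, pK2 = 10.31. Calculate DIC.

DIC = 0.874 mmol/L

CA = [HCO3⁻] + 2[CO3²⁻] = (α₁ + 2α₂)·DIC
At pH 7.15: [H⁺]/K1 = 10^-0.83 = 0.14791, K2/[H⁺] = 10^-3.16 = 0.00069183
α₁ = 1/(1 + 0.14791 + 0.00069183) = 1/1.1486 = 0.8706; α₂ = α₁·K2/[H⁺] = 0.0006023
α₁ + 2α₂ = 0.8718
DIC = CA / (α₁ + 2α₂) = 0.762 / 0.8718 = 0.874 mmol/L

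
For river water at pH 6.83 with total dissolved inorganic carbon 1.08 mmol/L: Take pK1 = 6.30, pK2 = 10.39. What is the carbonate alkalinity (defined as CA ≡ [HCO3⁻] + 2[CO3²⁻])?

CA = [HCO3⁻] + 2[CO3²⁻] = (α₁ + 2α₂)·DIC
At pH 6.83: [H⁺]/K1 = 10^-0.53 = 0.29512, K2/[H⁺] = 10^-3.56 = 0.00027542
α₁ = 1/(1 + 0.29512 + 0.00027542) = 1/1.2954 = 0.7720; α₂ = α₁·K2/[H⁺] = 0.0002126
α₁ + 2α₂ = 0.7724
CA = 0.7724 × 1.08 = 0.834 mmol/L

CA = 0.834 mmol/L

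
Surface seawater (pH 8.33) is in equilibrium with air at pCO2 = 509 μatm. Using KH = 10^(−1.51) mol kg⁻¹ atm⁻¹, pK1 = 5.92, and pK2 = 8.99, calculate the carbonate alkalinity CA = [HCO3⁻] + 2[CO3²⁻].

CA = 5.81 mmol/kg

[CO2*] = KH · pCO2 = 10^(−1.51) × 509×10^-6 = 1.573×10^-5 mol/kg
α₀ = 1/(1 + K1/[H⁺] + K1K2/[H⁺]²) = 1/(1 + 10^+2.41 + 10^+1.75) = 0.003182
DIC = [CO2*]/α₀ = 1.573×10^-5 / 0.003182 = 4.943 mmol/kg
CA = (α₁ + 2α₂)·DIC = (0.8179 + 2×0.1789) × 4.943 = 5.81 mmol/kg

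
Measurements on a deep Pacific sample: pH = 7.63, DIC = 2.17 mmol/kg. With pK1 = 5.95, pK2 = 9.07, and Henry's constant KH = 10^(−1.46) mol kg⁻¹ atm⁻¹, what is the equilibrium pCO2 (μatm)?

α₀ = 1 / (1 + K1/[H⁺] + K1K2/[H⁺]²) = 1 / (1 + 10^+1.68 + 10^+0.24)
   = 1 / (1 + 47.863 + 1.7378) = 1/50.601 = 0.01976
[CO2*] = α₀ × DIC = 0.01976 × 2.17 = 0.04288 mmol/kg
pCO2 = [CO2*]/KH = 4.288×10^-5 / 3.467×10^-2 = 1240 μatm

pCO2 = 1240 μatm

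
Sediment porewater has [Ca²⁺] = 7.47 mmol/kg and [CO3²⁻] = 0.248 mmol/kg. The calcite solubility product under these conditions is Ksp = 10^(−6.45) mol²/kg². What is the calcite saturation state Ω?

Ksp = 10^(−6.45) = 3.548×10^-7
Ω = [Ca²⁺][CO3²⁻]/Ksp = (7.47×10^-3)(0.248×10^-3) / 3.548×10^-7 = 5.22

Ω = 5.22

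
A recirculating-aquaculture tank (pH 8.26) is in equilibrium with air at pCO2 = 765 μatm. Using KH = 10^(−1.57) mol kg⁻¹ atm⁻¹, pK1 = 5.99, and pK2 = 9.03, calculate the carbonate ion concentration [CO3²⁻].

[CO3²⁻] = 0.651 mmol/kg

[CO2*] = KH · pCO2 = 10^(−1.57) × 765×10^-6 = 2.059×10^-5 mol/kg
α₀ = 1/(1 + K1/[H⁺] + K1K2/[H⁺]²) = 1/(1 + 10^+2.27 + 10^+1.50) = 0.004570
DIC = [CO2*]/α₀ = 2.059×10^-5 / 0.004570 = 4.506 mmol/kg
[CO3²⁻] = α₂·DIC; α₂ = 0.1445, so [CO3²⁻] = 0.1445 × 4.506 = 0.651 mmol/kg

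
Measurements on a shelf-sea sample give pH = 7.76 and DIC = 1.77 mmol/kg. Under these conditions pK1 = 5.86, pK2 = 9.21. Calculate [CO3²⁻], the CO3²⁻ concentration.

[CO3²⁻] = 0.0599 mmol/kg

α₂ = 1 / (1 + [H⁺]/K2 + [H⁺]²/(K1K2)) = 1 / (1 + 10^+1.45 + 10^-0.45)
   = 1 / (1 + 28.184 + 0.35481) = 1/29.539 = 0.03385
[CO3²⁻] = α₂ × DIC = 0.03385 × 1.77 = 0.0599 mmol/kg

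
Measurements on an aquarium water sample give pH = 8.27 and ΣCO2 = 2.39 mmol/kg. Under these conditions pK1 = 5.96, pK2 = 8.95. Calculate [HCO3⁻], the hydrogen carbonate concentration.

[HCO3⁻] = 1.97 mmol/kg

α₁ = 1 / (1 + [H⁺]/K1 + K2/[H⁺]) = 1 / (1 + 10^-2.31 + 10^-0.68)
   = 1 / (1 + 0.0048978 + 0.20893) = 1/1.2138 = 0.8238
[HCO3⁻] = α₁ × DIC = 0.8238 × 2.39 = 1.97 mmol/kg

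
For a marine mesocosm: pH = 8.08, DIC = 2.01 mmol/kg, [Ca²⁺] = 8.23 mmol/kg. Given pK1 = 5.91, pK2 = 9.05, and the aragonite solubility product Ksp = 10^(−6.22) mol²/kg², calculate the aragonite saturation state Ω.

Ω = 2.64

α₂ = 1 / (1 + [H⁺]/K2 + [H⁺]²/(K1K2)) = 1 / (1 + 10^+0.97 + 10^-1.20)
   = 1 / (1 + 9.3325 + 0.063096) = 1/10.396 = 0.09619
[CO3²⁻] = α₂ × DIC = 0.09619 × 2.01 = 0.1934 mmol/kg
Ksp = 10^(−6.22) = 6.026×10^-7
Ω = [Ca²⁺][CO3²⁻]/Ksp = (8.23×10^-3)(1.934×10^-4) / 6.026×10^-7 = 2.64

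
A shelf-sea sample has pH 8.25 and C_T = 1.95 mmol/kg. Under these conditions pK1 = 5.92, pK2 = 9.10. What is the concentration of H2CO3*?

[CO2*] = 7.96 μmol/kg

α₀ = 1 / (1 + K1/[H⁺] + K1K2/[H⁺]²) = 1 / (1 + 10^+2.33 + 10^+1.48)
   = 1 / (1 + 213.80 + 30.200) = 1/245.00 = 0.004082
[CO2*] = α₀ × DIC = 0.004082 × 1.95 = 0.00796 mmol/kg = 7.96 μmol/kg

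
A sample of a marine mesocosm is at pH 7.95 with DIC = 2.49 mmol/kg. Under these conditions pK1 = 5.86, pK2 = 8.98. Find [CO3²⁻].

α₂ = 1 / (1 + [H⁺]/K2 + [H⁺]²/(K1K2)) = 1 / (1 + 10^+1.03 + 10^-1.06)
   = 1 / (1 + 10.715 + 0.087096) = 1/11.802 = 0.08473
[CO3²⁻] = α₂ × DIC = 0.08473 × 2.49 = 0.211 mmol/kg

[CO3²⁻] = 0.211 mmol/kg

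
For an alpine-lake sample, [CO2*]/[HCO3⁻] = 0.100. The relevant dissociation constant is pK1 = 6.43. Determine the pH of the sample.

pH = 7.43

From K1 = [H⁺][HCO3⁻]/[CO2*]:  pH = pK1 − log₁₀([CO2*]/[HCO3⁻])
log₁₀(0.100) = -1.000
pH = 6.43 − (-1.000) = 7.43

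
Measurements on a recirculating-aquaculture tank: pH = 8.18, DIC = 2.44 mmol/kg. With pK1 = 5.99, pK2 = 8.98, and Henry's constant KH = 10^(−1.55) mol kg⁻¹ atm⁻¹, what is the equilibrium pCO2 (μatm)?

α₀ = 1 / (1 + K1/[H⁺] + K1K2/[H⁺]²) = 1 / (1 + 10^+2.19 + 10^+1.39)
   = 1 / (1 + 154.88 + 24.547) = 1/180.43 = 0.005542
[CO2*] = α₀ × DIC = 0.005542 × 2.44 = 0.01352 mmol/kg = 13.52 μmol/kg
pCO2 = [CO2*]/KH = 1.352×10^-5 / 2.818×10^-2 = 480 μatm

pCO2 = 480 μatm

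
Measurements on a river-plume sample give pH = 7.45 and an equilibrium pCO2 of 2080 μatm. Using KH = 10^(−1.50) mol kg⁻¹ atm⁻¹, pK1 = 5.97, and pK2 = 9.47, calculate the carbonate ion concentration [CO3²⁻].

[CO3²⁻] = 19.0 μmol/kg

[CO2*] = KH · pCO2 = 10^(−1.50) × 2080×10^-6 = 6.578×10^-5 mol/kg
α₀ = 1/(1 + K1/[H⁺] + K1K2/[H⁺]²) = 1/(1 + 10^+1.48 + 10^-0.54) = 0.03176
DIC = [CO2*]/α₀ = 6.578×10^-5 / 0.03176 = 2.071 mmol/kg
[CO3²⁻] = α₂·DIC; α₂ = 0.009159, so [CO3²⁻] = 0.009159 × 2.071 = 0.0190 mmol/kg = 19.0 μmol/kg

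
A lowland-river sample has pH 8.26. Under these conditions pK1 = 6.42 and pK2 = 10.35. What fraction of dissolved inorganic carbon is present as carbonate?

α₂ = 1 / (1 + [H⁺]/K2 + [H⁺]²/(K1K2)) = 1 / (1 + 10^+2.09 + 10^+0.25)
   = 1 / (1 + 123.03 + 1.7783) = 1/125.81 = 0.007949

α₂ = 0.00795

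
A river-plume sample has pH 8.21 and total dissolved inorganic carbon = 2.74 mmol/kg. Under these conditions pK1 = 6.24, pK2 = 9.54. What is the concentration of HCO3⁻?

[HCO3⁻] = 2.59 mmol/kg

α₁ = 1 / (1 + [H⁺]/K1 + K2/[H⁺]) = 1 / (1 + 10^-1.97 + 10^-1.33)
   = 1 / (1 + 0.010715 + 0.046774) = 1/1.0575 = 0.9456
[HCO3⁻] = α₁ × DIC = 0.9456 × 2.74 = 2.59 mmol/kg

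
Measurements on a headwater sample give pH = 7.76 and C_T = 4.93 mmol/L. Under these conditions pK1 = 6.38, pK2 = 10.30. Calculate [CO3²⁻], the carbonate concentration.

α₂ = 1 / (1 + [H⁺]/K2 + [H⁺]²/(K1K2)) = 1 / (1 + 10^+2.54 + 10^+1.16)
   = 1 / (1 + 346.74 + 14.454) = 1/362.19 = 0.002761
[CO3²⁻] = α₂ × DIC = 0.002761 × 4.93 = 0.0136 mmol/L = 13.6 μmol/L

[CO3²⁻] = 13.6 μmol/L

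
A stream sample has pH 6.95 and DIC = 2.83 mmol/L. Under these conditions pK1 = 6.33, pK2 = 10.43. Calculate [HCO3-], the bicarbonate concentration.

[HCO3⁻] = 2.28 mmol/L

α₁ = 1 / (1 + [H⁺]/K1 + K2/[H⁺]) = 1 / (1 + 10^-0.62 + 10^-3.48)
   = 1 / (1 + 0.23988 + 0.00033113) = 1/1.2402 = 0.8063
[HCO3⁻] = α₁ × DIC = 0.8063 × 2.83 = 2.28 mmol/L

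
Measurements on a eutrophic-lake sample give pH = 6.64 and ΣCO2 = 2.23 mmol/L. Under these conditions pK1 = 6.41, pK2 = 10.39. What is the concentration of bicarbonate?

α₁ = 1 / (1 + [H⁺]/K1 + K2/[H⁺]) = 1 / (1 + 10^-0.23 + 10^-3.75)
   = 1 / (1 + 0.58884 + 0.00017783) = 1/1.5890 = 0.6293
[HCO3⁻] = α₁ × DIC = 0.6293 × 2.23 = 1.40 mmol/L

[HCO3⁻] = 1.40 mmol/L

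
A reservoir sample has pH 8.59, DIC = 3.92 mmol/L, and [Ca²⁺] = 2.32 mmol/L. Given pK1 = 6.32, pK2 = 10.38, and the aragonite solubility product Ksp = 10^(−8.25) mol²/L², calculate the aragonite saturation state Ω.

α₂ = 1 / (1 + [H⁺]/K2 + [H⁺]²/(K1K2)) = 1 / (1 + 10^+1.79 + 10^-0.48)
   = 1 / (1 + 61.660 + 0.33113) = 1/62.991 = 0.01588
[CO3²⁻] = α₂ × DIC = 0.01588 × 3.92 = 0.06223 mmol/L
Ksp = 10^(−8.25) = 5.623×10^-9
Ω = [Ca²⁺][CO3²⁻]/Ksp = (2.32×10^-3)(6.223×10^-5) / 5.623×10^-9 = 25.7

Ω = 25.7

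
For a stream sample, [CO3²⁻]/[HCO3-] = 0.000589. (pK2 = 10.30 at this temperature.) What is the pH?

pH = 7.07

From K2 = [H⁺][CO3²⁻]/[HCO3-]:  pH = pK2 + log₁₀([CO3²⁻]/[HCO3-])
log₁₀(0.000589) = -3.230
pH = 10.30 + (-3.230) = 7.07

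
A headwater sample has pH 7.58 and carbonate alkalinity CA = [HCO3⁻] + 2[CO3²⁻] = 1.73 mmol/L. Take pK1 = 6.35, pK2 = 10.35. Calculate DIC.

DIC = 1.83 mmol/L

CA = [HCO3⁻] + 2[CO3²⁻] = (α₁ + 2α₂)·DIC
At pH 7.58: [H⁺]/K1 = 10^-1.23 = 0.058884, K2/[H⁺] = 10^-2.77 = 0.0016982
α₁ = 1/(1 + 0.058884 + 0.0016982) = 1/1.0606 = 0.9429; α₂ = α₁·K2/[H⁺] = 0.001601
α₁ + 2α₂ = 0.9461
DIC = CA / (α₁ + 2α₂) = 1.73 / 0.9461 = 1.83 mmol/L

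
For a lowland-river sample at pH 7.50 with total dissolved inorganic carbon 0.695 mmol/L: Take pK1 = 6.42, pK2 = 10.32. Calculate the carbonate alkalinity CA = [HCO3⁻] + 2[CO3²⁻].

CA = 0.643 mmol/L

CA = [HCO3⁻] + 2[CO3²⁻] = (α₁ + 2α₂)·DIC
At pH 7.50: [H⁺]/K1 = 10^-1.08 = 0.083176, K2/[H⁺] = 10^-2.82 = 0.0015136
α₁ = 1/(1 + 0.083176 + 0.0015136) = 1/1.0847 = 0.9219; α₂ = α₁·K2/[H⁺] = 0.001395
α₁ + 2α₂ = 0.9247
CA = 0.9247 × 0.695 = 0.643 mmol/L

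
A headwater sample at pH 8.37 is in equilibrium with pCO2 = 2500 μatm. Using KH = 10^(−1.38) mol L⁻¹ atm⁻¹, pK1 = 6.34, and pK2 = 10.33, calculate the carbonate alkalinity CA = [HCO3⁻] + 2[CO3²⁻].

CA = 11.4 mmol/L

[CO2*] = KH · pCO2 = 10^(−1.38) × 2500×10^-6 = 1.042×10^-4 mol/L
α₀ = 1/(1 + K1/[H⁺] + K1K2/[H⁺]²) = 1/(1 + 10^+2.03 + 10^+0.07) = 0.009147
DIC = [CO2*]/α₀ = 1.042×10^-4 / 0.009147 = 11.39 mmol/L
CA = (α₁ + 2α₂)·DIC = (0.9801 + 2×0.01075) × 11.39 = 11.4 mmol/L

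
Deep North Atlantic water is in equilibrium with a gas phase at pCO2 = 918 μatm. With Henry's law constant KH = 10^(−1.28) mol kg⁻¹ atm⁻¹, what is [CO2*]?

KH = 10^(−1.28) = 5.248×10^-2 mol kg⁻¹ atm⁻¹
[CO2*] = KH · pCO2 = 5.248×10^-2 × 918×10^-6 atm = 4.82×10^-5 mol/kg

[CO2*] = 48.2 μmol/kg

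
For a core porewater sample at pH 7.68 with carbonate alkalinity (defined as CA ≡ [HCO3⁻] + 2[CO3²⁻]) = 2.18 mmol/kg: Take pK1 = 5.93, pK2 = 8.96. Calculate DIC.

CA = [HCO3⁻] + 2[CO3²⁻] = (α₁ + 2α₂)·DIC
At pH 7.68: [H⁺]/K1 = 10^-1.75 = 0.017783, K2/[H⁺] = 10^-1.28 = 0.052481
α₁ = 1/(1 + 0.017783 + 0.052481) = 1/1.0703 = 0.9343; α₂ = α₁·K2/[H⁺] = 0.04904
α₁ + 2α₂ = 1.0324
DIC = CA / (α₁ + 2α₂) = 2.18 / 1.0324 = 2.11 mmol/kg

DIC = 2.11 mmol/kg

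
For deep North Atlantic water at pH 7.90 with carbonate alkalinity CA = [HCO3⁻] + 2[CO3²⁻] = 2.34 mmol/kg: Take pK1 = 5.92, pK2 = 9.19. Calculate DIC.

DIC = 2.25 mmol/kg

CA = [HCO3⁻] + 2[CO3²⁻] = (α₁ + 2α₂)·DIC
At pH 7.90: [H⁺]/K1 = 10^-1.98 = 0.010471, K2/[H⁺] = 10^-1.29 = 0.051286
α₁ = 1/(1 + 0.010471 + 0.051286) = 1/1.0618 = 0.9418; α₂ = α₁·K2/[H⁺] = 0.04830
α₁ + 2α₂ = 1.0384
DIC = CA / (α₁ + 2α₂) = 2.34 / 1.0384 = 2.25 mmol/kg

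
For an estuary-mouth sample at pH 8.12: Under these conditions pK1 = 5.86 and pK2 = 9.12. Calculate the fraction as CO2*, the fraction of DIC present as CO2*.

α₀ = 1 / (1 + K1/[H⁺] + K1K2/[H⁺]²) = 1 / (1 + 10^+2.26 + 10^+1.26)
   = 1 / (1 + 181.97 + 18.197) = 1/201.17 = 0.004971

α₀ = 0.00497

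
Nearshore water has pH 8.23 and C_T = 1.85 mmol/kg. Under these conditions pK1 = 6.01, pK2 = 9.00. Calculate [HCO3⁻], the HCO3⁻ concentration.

α₁ = 1 / (1 + [H⁺]/K1 + K2/[H⁺]) = 1 / (1 + 10^-2.22 + 10^-0.77)
   = 1 / (1 + 0.0060256 + 0.16982) = 1/1.1758 = 0.8504
[HCO3⁻] = α₁ × DIC = 0.8504 × 1.85 = 1.57 mmol/kg

[HCO3⁻] = 1.57 mmol/kg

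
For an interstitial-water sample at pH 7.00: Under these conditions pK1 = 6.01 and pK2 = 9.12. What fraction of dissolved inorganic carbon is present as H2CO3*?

α₀ = 1 / (1 + K1/[H⁺] + K1K2/[H⁺]²) = 1 / (1 + 10^+0.99 + 10^-1.13)
   = 1 / (1 + 9.7724 + 0.074131) = 1/10.847 = 0.09220

α₀ = 0.0922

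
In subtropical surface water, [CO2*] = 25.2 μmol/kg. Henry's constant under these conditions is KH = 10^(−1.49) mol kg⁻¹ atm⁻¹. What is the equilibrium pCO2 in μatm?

pCO2 = 779 μatm

KH = 10^(−1.49) = 3.236×10^-2 mol kg⁻¹ atm⁻¹
pCO2 = [CO2*]/KH = 25.2×10^-6 / 3.236×10^-2 = 7.79×10^-4 atm = 779 μatm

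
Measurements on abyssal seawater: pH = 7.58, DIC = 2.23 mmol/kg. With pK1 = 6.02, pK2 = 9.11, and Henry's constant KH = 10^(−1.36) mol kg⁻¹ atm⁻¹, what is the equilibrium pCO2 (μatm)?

pCO2 = 1330 μatm

α₀ = 1 / (1 + K1/[H⁺] + K1K2/[H⁺]²) = 1 / (1 + 10^+1.56 + 10^+0.03)
   = 1 / (1 + 36.308 + 1.0715) = 1/38.379 = 0.02606
[CO2*] = α₀ × DIC = 0.02606 × 2.23 = 0.05810 mmol/kg
pCO2 = [CO2*]/KH = 5.810×10^-5 / 4.365×10^-2 = 1330 μatm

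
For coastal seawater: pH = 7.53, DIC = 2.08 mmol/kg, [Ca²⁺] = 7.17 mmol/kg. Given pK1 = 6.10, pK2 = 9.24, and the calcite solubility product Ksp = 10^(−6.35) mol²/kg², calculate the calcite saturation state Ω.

α₂ = 1 / (1 + [H⁺]/K2 + [H⁺]²/(K1K2)) = 1 / (1 + 10^+1.71 + 10^+0.28)
   = 1 / (1 + 51.286 + 1.9055) = 1/54.192 = 0.01845
[CO3²⁻] = α₂ × DIC = 0.01845 × 2.08 = 0.03838 mmol/kg
Ksp = 10^(−6.35) = 4.467×10^-7
Ω = [Ca²⁺][CO3²⁻]/Ksp = (7.17×10^-3)(3.838×10^-5) / 4.467×10^-7 = 0.616

Ω = 0.616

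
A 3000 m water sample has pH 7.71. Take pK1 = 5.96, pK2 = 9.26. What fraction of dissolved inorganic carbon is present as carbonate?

α₂ = 0.0269

α₂ = 1 / (1 + [H⁺]/K2 + [H⁺]²/(K1K2)) = 1 / (1 + 10^+1.55 + 10^-0.20)
   = 1 / (1 + 35.481 + 0.63096) = 1/37.112 = 0.02695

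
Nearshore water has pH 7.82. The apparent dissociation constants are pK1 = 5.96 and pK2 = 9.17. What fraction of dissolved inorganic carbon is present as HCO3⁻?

α₁ = 1 / (1 + [H⁺]/K1 + K2/[H⁺]) = 1 / (1 + 10^-1.86 + 10^-1.35)
   = 1 / (1 + 0.013804 + 0.044668) = 1/1.0585 = 0.9448

α₁ = 0.945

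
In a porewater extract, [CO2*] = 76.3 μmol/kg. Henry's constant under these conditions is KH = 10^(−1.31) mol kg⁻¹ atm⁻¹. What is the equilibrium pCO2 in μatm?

pCO2 = 1560 μatm

KH = 10^(−1.31) = 4.898×10^-2 mol kg⁻¹ atm⁻¹
pCO2 = [CO2*]/KH = 76.3×10^-6 / 4.898×10^-2 = 1.56×10^-3 atm = 1560 μatm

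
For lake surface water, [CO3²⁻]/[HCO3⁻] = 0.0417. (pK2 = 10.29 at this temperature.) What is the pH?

From K2 = [H⁺][CO3²⁻]/[HCO3⁻]:  pH = pK2 + log₁₀([CO3²⁻]/[HCO3⁻])
log₁₀(0.0417) = -1.380
pH = 10.29 + (-1.380) = 8.91

pH = 8.91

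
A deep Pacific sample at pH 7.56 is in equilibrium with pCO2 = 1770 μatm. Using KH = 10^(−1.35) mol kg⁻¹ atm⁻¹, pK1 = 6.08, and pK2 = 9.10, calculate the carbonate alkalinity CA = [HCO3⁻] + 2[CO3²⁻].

[CO2*] = KH · pCO2 = 10^(−1.35) × 1770×10^-6 = 7.906×10^-5 mol/kg
α₀ = 1/(1 + K1/[H⁺] + K1K2/[H⁺]²) = 1/(1 + 10^+1.48 + 10^-0.06) = 0.03118
DIC = [CO2*]/α₀ = 7.906×10^-5 / 0.03118 = 2.536 mmol/kg
CA = (α₁ + 2α₂)·DIC = (0.9417 + 2×0.02716) × 2.536 = 2.53 mmol/kg

CA = 2.53 mmol/kg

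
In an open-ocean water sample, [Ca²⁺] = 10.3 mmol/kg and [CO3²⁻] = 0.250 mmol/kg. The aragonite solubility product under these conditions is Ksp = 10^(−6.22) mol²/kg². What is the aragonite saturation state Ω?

Ksp = 10^(−6.22) = 6.026×10^-7
Ω = [Ca²⁺][CO3²⁻]/Ksp = (10.3×10^-3)(0.250×10^-3) / 6.026×10^-7 = 4.27

Ω = 4.27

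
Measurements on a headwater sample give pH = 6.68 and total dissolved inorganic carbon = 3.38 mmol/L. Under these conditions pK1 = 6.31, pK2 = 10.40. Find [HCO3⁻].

[HCO3⁻] = 2.37 mmol/L

α₁ = 1 / (1 + [H⁺]/K1 + K2/[H⁺]) = 1 / (1 + 10^-0.37 + 10^-3.72)
   = 1 / (1 + 0.42658 + 0.00019055) = 1/1.4268 = 0.7009
[HCO3⁻] = α₁ × DIC = 0.7009 × 3.38 = 2.37 mmol/L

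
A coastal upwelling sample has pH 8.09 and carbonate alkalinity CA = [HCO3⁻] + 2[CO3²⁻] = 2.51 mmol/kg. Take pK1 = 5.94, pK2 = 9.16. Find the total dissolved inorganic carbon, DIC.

DIC = 2.34 mmol/kg

CA = [HCO3⁻] + 2[CO3²⁻] = (α₁ + 2α₂)·DIC
At pH 8.09: [H⁺]/K1 = 10^-2.15 = 0.0070795, K2/[H⁺] = 10^-1.07 = 0.085114
α₁ = 1/(1 + 0.0070795 + 0.085114) = 1/1.0922 = 0.9156; α₂ = α₁·K2/[H⁺] = 0.07793
α₁ + 2α₂ = 1.0714
DIC = CA / (α₁ + 2α₂) = 2.51 / 1.0714 = 2.34 mmol/kg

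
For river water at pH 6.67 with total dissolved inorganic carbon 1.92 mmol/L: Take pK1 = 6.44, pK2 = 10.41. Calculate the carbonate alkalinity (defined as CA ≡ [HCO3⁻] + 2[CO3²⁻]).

CA = 1.21 mmol/L

CA = [HCO3⁻] + 2[CO3²⁻] = (α₁ + 2α₂)·DIC
At pH 6.67: [H⁺]/K1 = 10^-0.23 = 0.58884, K2/[H⁺] = 10^-3.74 = 0.00018197
α₁ = 1/(1 + 0.58884 + 0.00018197) = 1/1.5890 = 0.6293; α₂ = α₁·K2/[H⁺] = 0.0001145
α₁ + 2α₂ = 0.6295
CA = 0.6295 × 1.92 = 1.21 mmol/L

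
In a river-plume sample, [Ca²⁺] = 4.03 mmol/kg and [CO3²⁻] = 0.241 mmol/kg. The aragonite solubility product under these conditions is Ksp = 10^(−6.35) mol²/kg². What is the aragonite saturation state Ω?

Ksp = 10^(−6.35) = 4.467×10^-7
Ω = [Ca²⁺][CO3²⁻]/Ksp = (4.03×10^-3)(0.241×10^-3) / 4.467×10^-7 = 2.17

Ω = 2.17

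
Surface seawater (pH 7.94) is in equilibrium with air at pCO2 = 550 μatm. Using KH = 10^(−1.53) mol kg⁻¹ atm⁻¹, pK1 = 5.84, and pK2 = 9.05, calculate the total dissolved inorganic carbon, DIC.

DIC = 2.22 mmol/kg

[CO2*] = KH · pCO2 = 10^(−1.53) × 550×10^-6 = 1.623×10^-5 mol/kg
α₀ = 1/(1 + K1/[H⁺] + K1K2/[H⁺]²) = 1/(1 + 10^+2.10 + 10^+0.99) = 0.007317
DIC = [CO2*]/α₀ = 1.623×10^-5 / 0.007317 = 2.22 mmol/kg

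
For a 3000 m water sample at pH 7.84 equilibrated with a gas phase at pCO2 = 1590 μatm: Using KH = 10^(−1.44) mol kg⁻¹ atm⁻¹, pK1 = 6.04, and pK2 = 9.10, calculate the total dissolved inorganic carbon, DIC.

DIC = 3.90 mmol/kg

[CO2*] = KH · pCO2 = 10^(−1.44) × 1590×10^-6 = 5.773×10^-5 mol/kg
α₀ = 1/(1 + K1/[H⁺] + K1K2/[H⁺]²) = 1/(1 + 10^+1.80 + 10^+0.54) = 0.01480
DIC = [CO2*]/α₀ = 5.773×10^-5 / 0.01480 = 3.90 mmol/kg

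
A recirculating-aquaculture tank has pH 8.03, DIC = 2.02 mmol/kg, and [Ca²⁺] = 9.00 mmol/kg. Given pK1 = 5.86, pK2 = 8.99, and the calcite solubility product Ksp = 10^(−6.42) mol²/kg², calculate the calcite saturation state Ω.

α₂ = 1 / (1 + [H⁺]/K2 + [H⁺]²/(K1K2)) = 1 / (1 + 10^+0.96 + 10^-1.21)
   = 1 / (1 + 9.1201 + 0.061660) = 1/10.182 = 0.09821
[CO3²⁻] = α₂ × DIC = 0.09821 × 2.02 = 0.1984 mmol/kg
Ksp = 10^(−6.42) = 3.802×10^-7
Ω = [Ca²⁺][CO3²⁻]/Ksp = (9.00×10^-3)(1.984×10^-4) / 3.802×10^-7 = 4.70

Ω = 4.70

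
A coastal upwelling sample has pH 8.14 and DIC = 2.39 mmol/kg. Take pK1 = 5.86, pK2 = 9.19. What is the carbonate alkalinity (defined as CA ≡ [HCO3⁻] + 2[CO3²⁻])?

CA = [HCO3⁻] + 2[CO3²⁻] = (α₁ + 2α₂)·DIC
At pH 8.14: [H⁺]/K1 = 10^-2.28 = 0.0052481, K2/[H⁺] = 10^-1.05 = 0.089125
α₁ = 1/(1 + 0.0052481 + 0.089125) = 1/1.0944 = 0.9138; α₂ = α₁·K2/[H⁺] = 0.08144
α₁ + 2α₂ = 1.0766
CA = 1.0766 × 2.39 = 2.57 mmol/kg

CA = 2.57 mmol/kg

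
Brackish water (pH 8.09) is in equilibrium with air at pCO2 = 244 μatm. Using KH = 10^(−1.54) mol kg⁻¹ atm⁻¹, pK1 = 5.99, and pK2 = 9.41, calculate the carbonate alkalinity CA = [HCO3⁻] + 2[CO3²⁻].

CA = 0.971 mmol/kg

[CO2*] = KH · pCO2 = 10^(−1.54) × 244×10^-6 = 7.037×10^-6 mol/kg
α₀ = 1/(1 + K1/[H⁺] + K1K2/[H⁺]²) = 1/(1 + 10^+2.10 + 10^+0.78) = 0.007523
DIC = [CO2*]/α₀ = 7.037×10^-6 / 0.007523 = 0.9353 mmol/kg
CA = (α₁ + 2α₂)·DIC = (0.9471 + 2×0.04533) × 0.9353 = 0.971 mmol/kg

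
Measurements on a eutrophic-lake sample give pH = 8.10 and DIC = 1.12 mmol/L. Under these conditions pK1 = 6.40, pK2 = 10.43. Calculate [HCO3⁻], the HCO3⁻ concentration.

[HCO3⁻] = 1.09 mmol/L

α₁ = 1 / (1 + [H⁺]/K1 + K2/[H⁺]) = 1 / (1 + 10^-1.70 + 10^-2.33)
   = 1 / (1 + 0.019953 + 0.0046774) = 1/1.0246 = 0.9760
[HCO3⁻] = α₁ × DIC = 0.9760 × 1.12 = 1.09 mmol/L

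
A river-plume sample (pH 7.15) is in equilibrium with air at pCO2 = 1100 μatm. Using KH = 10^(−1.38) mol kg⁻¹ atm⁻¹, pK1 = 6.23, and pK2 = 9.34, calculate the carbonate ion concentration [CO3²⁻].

[CO3²⁻] = 2.46 μmol/kg

[CO2*] = KH · pCO2 = 10^(−1.38) × 1100×10^-6 = 4.586×10^-5 mol/kg
α₀ = 1/(1 + K1/[H⁺] + K1K2/[H⁺]²) = 1/(1 + 10^+0.92 + 10^-1.27) = 0.1067
DIC = [CO2*]/α₀ = 4.586×10^-5 / 0.1067 = 0.4297 mmol/kg
[CO3²⁻] = α₂·DIC; α₂ = 0.005731, so [CO3²⁻] = 0.005731 × 0.4297 = 0.00246 mmol/kg = 2.46 μmol/kg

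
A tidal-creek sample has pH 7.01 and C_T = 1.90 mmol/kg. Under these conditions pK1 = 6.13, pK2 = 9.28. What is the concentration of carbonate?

[CO3²⁻] = 8.97 μmol/kg

α₂ = 1 / (1 + [H⁺]/K2 + [H⁺]²/(K1K2)) = 1 / (1 + 10^+2.27 + 10^+1.39)
   = 1 / (1 + 186.21 + 24.547) = 1/211.76 = 0.004722
[CO3²⁻] = α₂ × DIC = 0.004722 × 1.90 = 0.00897 mmol/kg = 8.97 μmol/kg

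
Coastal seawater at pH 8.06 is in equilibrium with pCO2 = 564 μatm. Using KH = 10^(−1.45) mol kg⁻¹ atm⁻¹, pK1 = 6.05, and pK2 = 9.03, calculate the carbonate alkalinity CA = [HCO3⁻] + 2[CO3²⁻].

CA = 2.49 mmol/kg

[CO2*] = KH · pCO2 = 10^(−1.45) × 564×10^-6 = 2.001×10^-5 mol/kg
α₀ = 1/(1 + K1/[H⁺] + K1K2/[H⁺]²) = 1/(1 + 10^+2.01 + 10^+1.04) = 0.008749
DIC = [CO2*]/α₀ = 2.001×10^-5 / 0.008749 = 2.287 mmol/kg
CA = (α₁ + 2α₂)·DIC = (0.8953 + 2×0.09593) × 2.287 = 2.49 mmol/kg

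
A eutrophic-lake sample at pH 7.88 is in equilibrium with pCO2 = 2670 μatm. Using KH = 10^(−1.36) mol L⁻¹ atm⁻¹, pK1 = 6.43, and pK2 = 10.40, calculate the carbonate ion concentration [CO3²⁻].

[CO2*] = KH · pCO2 = 10^(−1.36) × 2670×10^-6 = 1.165×10^-4 mol/L
α₀ = 1/(1 + K1/[H⁺] + K1K2/[H⁺]²) = 1/(1 + 10^+1.45 + 10^-1.07) = 0.03417
DIC = [CO2*]/α₀ = 1.165×10^-4 / 0.03417 = 3.411 mmol/L
[CO3²⁻] = α₂·DIC; α₂ = 0.002908, so [CO3²⁻] = 0.002908 × 3.411 = 0.00992 mmol/L = 9.92 μmol/L

[CO3²⁻] = 9.92 μmol/L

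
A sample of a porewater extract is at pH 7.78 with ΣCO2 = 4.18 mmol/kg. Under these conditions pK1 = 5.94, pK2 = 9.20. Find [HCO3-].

α₁ = 1 / (1 + [H⁺]/K1 + K2/[H⁺]) = 1 / (1 + 10^-1.84 + 10^-1.42)
   = 1 / (1 + 0.014454 + 0.038019) = 1/1.0525 = 0.9501
[HCO3⁻] = α₁ × DIC = 0.9501 × 4.18 = 3.97 mmol/kg

[HCO3⁻] = 3.97 mmol/kg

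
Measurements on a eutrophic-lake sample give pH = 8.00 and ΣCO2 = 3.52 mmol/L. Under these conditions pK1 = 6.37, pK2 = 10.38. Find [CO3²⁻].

[CO3²⁻] = 14.3 μmol/L

α₂ = 1 / (1 + [H⁺]/K2 + [H⁺]²/(K1K2)) = 1 / (1 + 10^+2.38 + 10^+0.75)
   = 1 / (1 + 239.88 + 5.6234) = 1/246.51 = 0.004057
[CO3²⁻] = α₂ × DIC = 0.004057 × 3.52 = 0.0143 mmol/L = 14.3 μmol/L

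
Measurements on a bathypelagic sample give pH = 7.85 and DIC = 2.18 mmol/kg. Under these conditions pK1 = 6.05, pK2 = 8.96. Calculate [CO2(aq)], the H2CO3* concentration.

α₀ = 1 / (1 + K1/[H⁺] + K1K2/[H⁺]²) = 1 / (1 + 10^+1.80 + 10^+0.69)
   = 1 / (1 + 63.096 + 4.8978) = 1/68.994 = 0.01449
[CO2*] = α₀ × DIC = 0.01449 × 2.18 = 0.0316 mmol/kg

[CO2*] = 0.0316 mmol/kg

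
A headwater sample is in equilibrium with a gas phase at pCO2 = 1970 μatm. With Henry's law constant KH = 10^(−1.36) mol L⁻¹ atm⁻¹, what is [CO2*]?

[CO2*] = 86.0 μmol/L

KH = 10^(−1.36) = 4.365×10^-2 mol L⁻¹ atm⁻¹
[CO2*] = KH · pCO2 = 4.365×10^-2 × 1970×10^-6 atm = 8.60×10^-5 mol/L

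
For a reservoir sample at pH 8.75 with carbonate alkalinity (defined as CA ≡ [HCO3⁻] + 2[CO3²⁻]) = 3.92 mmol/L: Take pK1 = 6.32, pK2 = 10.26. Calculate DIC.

DIC = 3.82 mmol/L

CA = [HCO3⁻] + 2[CO3²⁻] = (α₁ + 2α₂)·DIC
At pH 8.75: [H⁺]/K1 = 10^-2.43 = 0.0037154, K2/[H⁺] = 10^-1.51 = 0.030903
α₁ = 1/(1 + 0.0037154 + 0.030903) = 1/1.0346 = 0.9665; α₂ = α₁·K2/[H⁺] = 0.02987
α₁ + 2α₂ = 1.0263
DIC = CA / (α₁ + 2α₂) = 3.92 / 1.0263 = 3.82 mmol/L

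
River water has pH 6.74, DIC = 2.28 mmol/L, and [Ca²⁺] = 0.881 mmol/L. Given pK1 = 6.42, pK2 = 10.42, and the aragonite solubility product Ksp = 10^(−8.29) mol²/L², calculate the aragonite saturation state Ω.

α₂ = 1 / (1 + [H⁺]/K2 + [H⁺]²/(K1K2)) = 1 / (1 + 10^+3.68 + 10^+3.36)
   = 1 / (1 + 4786.3 + 2290.9) = 1/7078.2 = 0.0001413
[CO3²⁻] = α₂ × DIC = 0.0001413 × 2.28 = 0.0003221 mmol/L = 0.3221 μmol/L
Ksp = 10^(−8.29) = 5.129×10^-9
Ω = [Ca²⁺][CO3²⁻]/Ksp = (0.881×10^-3)(3.221×10^-7) / 5.129×10^-9 = 0.0553

Ω = 0.0553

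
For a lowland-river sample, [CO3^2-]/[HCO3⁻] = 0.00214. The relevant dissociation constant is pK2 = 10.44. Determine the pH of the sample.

From K2 = [H⁺][CO3^2-]/[HCO3⁻]:  pH = pK2 + log₁₀([CO3^2-]/[HCO3⁻])
log₁₀(0.00214) = -2.670
pH = 10.44 + (-2.670) = 7.77

pH = 7.77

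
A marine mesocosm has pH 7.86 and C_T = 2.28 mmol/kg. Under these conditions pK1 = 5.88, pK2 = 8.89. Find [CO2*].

[CO2*] = 0.0216 mmol/kg

α₀ = 1 / (1 + K1/[H⁺] + K1K2/[H⁺]²) = 1 / (1 + 10^+1.98 + 10^+0.95)
   = 1 / (1 + 95.499 + 8.9125) = 1/105.41 = 0.009487
[CO2*] = α₀ × DIC = 0.009487 × 2.28 = 0.0216 mmol/kg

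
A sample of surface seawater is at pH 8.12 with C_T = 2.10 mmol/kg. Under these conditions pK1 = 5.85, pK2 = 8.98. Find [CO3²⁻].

[CO3²⁻] = 0.254 mmol/kg

α₂ = 1 / (1 + [H⁺]/K2 + [H⁺]²/(K1K2)) = 1 / (1 + 10^+0.86 + 10^-1.41)
   = 1 / (1 + 7.2444 + 0.038905) = 1/8.2833 = 0.1207
[CO3²⁻] = α₂ × DIC = 0.1207 × 2.10 = 0.254 mmol/kg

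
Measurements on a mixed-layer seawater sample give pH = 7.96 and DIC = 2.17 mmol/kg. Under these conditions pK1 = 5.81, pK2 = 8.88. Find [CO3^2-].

α₂ = 1 / (1 + [H⁺]/K2 + [H⁺]²/(K1K2)) = 1 / (1 + 10^+0.92 + 10^-1.23)
   = 1 / (1 + 8.3176 + 0.058884) = 1/9.3765 = 0.1066
[CO3²⁻] = α₂ × DIC = 0.1066 × 2.17 = 0.231 mmol/kg

[CO3²⁻] = 0.231 mmol/kg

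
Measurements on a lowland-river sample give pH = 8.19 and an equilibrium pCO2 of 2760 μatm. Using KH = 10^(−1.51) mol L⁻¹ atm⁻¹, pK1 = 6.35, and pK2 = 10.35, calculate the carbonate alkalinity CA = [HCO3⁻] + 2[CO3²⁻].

CA = 5.98 mmol/L

[CO2*] = KH · pCO2 = 10^(−1.51) × 2760×10^-6 = 8.529×10^-5 mol/L
α₀ = 1/(1 + K1/[H⁺] + K1K2/[H⁺]²) = 1/(1 + 10^+1.84 + 10^-0.32) = 0.01415
DIC = [CO2*]/α₀ = 8.529×10^-5 / 0.01415 = 6.027 mmol/L
CA = (α₁ + 2α₂)·DIC = (0.9791 + 2×0.006774) × 6.027 = 5.98 mmol/L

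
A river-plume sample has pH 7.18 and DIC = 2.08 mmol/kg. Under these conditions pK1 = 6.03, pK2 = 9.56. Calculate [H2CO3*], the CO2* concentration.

[CO2*] = 0.137 mmol/kg

α₀ = 1 / (1 + K1/[H⁺] + K1K2/[H⁺]²) = 1 / (1 + 10^+1.15 + 10^-1.23)
   = 1 / (1 + 14.125 + 0.058884) = 1/15.184 = 0.06586
[CO2*] = α₀ × DIC = 0.06586 × 2.08 = 0.137 mmol/kg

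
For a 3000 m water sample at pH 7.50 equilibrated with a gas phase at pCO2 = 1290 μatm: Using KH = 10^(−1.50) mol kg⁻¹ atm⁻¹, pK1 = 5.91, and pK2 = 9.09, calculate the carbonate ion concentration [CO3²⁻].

[CO3²⁻] = 0.0408 mmol/kg

[CO2*] = KH · pCO2 = 10^(−1.50) × 1290×10^-6 = 4.079×10^-5 mol/kg
α₀ = 1/(1 + K1/[H⁺] + K1K2/[H⁺]²) = 1/(1 + 10^+1.59 + 10^+0.00) = 0.02445
DIC = [CO2*]/α₀ = 4.079×10^-5 / 0.02445 = 1.669 mmol/kg
[CO3²⁻] = α₂·DIC; α₂ = 0.02445, so [CO3²⁻] = 0.02445 × 1.669 = 0.0408 mmol/kg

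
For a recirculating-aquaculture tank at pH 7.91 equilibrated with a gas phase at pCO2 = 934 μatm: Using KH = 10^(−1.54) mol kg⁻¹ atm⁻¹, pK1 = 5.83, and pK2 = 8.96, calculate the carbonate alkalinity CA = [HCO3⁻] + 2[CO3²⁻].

[CO2*] = KH · pCO2 = 10^(−1.54) × 934×10^-6 = 2.694×10^-5 mol/kg
α₀ = 1/(1 + K1/[H⁺] + K1K2/[H⁺]²) = 1/(1 + 10^+2.08 + 10^+1.03) = 0.007579
DIC = [CO2*]/α₀ = 2.694×10^-5 / 0.007579 = 3.554 mmol/kg
CA = (α₁ + 2α₂)·DIC = (0.9112 + 2×0.08121) × 3.554 = 3.82 mmol/kg

CA = 3.82 mmol/kg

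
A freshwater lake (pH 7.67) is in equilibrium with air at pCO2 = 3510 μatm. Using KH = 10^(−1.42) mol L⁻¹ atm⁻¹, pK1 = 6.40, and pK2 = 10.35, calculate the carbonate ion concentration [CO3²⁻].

[CO2*] = KH · pCO2 = 10^(−1.42) × 3510×10^-6 = 1.334×10^-4 mol/L
α₀ = 1/(1 + K1/[H⁺] + K1K2/[H⁺]²) = 1/(1 + 10^+1.27 + 10^-1.41) = 0.05087
DIC = [CO2*]/α₀ = 1.334×10^-4 / 0.05087 = 2.624 mmol/L
[CO3²⁻] = α₂·DIC; α₂ = 0.001979, so [CO3²⁻] = 0.001979 × 2.624 = 0.00519 mmol/L = 5.19 μmol/L

[CO3²⁻] = 5.19 μmol/L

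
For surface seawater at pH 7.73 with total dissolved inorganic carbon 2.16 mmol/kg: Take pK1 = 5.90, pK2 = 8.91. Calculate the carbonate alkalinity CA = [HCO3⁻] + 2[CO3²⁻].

CA = [HCO3⁻] + 2[CO3²⁻] = (α₁ + 2α₂)·DIC
At pH 7.73: [H⁺]/K1 = 10^-1.83 = 0.014791, K2/[H⁺] = 10^-1.18 = 0.066069
α₁ = 1/(1 + 0.014791 + 0.066069) = 1/1.0809 = 0.9252; α₂ = α₁·K2/[H⁺] = 0.06113
α₁ + 2α₂ = 1.0474
CA = 1.0474 × 2.16 = 2.26 mmol/kg

CA = 2.26 mmol/kg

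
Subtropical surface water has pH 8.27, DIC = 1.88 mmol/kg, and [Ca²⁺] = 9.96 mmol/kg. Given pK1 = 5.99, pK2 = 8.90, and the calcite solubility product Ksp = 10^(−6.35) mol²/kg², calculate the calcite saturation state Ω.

Ω = 7.93

α₂ = 1 / (1 + [H⁺]/K2 + [H⁺]²/(K1K2)) = 1 / (1 + 10^+0.63 + 10^-1.65)
   = 1 / (1 + 4.2658 + 0.022387) = 1/5.2882 = 0.1891
[CO3²⁻] = α₂ × DIC = 0.1891 × 1.88 = 0.3555 mmol/kg
Ksp = 10^(−6.35) = 4.467×10^-7
Ω = [Ca²⁺][CO3²⁻]/Ksp = (9.96×10^-3)(3.555×10^-4) / 4.467×10^-7 = 7.93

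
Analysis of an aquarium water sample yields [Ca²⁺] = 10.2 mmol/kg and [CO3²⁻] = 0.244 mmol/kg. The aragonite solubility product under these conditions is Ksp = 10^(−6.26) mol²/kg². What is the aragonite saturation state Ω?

Ω = 4.53

Ksp = 10^(−6.26) = 5.495×10^-7
Ω = [Ca²⁺][CO3²⁻]/Ksp = (10.2×10^-3)(0.244×10^-3) / 5.495×10^-7 = 4.53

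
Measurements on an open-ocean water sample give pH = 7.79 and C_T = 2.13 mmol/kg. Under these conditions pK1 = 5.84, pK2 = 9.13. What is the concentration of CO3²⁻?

[CO3²⁻] = 0.0921 mmol/kg

α₂ = 1 / (1 + [H⁺]/K2 + [H⁺]²/(K1K2)) = 1 / (1 + 10^+1.34 + 10^-0.61)
   = 1 / (1 + 21.878 + 0.24547) = 1/23.123 = 0.04325
[CO3²⁻] = α₂ × DIC = 0.04325 × 2.13 = 0.0921 mmol/kg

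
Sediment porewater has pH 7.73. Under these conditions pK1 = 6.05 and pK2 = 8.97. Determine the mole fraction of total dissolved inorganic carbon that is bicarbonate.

α₁ = 0.927

α₁ = 1 / (1 + [H⁺]/K1 + K2/[H⁺]) = 1 / (1 + 10^-1.68 + 10^-1.24)
   = 1 / (1 + 0.020893 + 0.057544) = 1/1.0784 = 0.9273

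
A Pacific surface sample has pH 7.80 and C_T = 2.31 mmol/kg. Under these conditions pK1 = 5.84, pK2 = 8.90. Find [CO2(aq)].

α₀ = 1 / (1 + K1/[H⁺] + K1K2/[H⁺]²) = 1 / (1 + 10^+1.96 + 10^+0.86)
   = 1 / (1 + 91.201 + 7.2444) = 1/99.445 = 0.01006
[CO2*] = α₀ × DIC = 0.01006 × 2.31 = 0.0232 mmol/kg

[CO2*] = 0.0232 mmol/kg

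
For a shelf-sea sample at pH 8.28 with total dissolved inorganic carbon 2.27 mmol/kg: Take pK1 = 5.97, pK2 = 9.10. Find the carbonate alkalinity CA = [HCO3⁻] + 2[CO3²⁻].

CA = 2.56 mmol/kg

CA = [HCO3⁻] + 2[CO3²⁻] = (α₁ + 2α₂)·DIC
At pH 8.28: [H⁺]/K1 = 10^-2.31 = 0.0048978, K2/[H⁺] = 10^-0.82 = 0.15136
α₁ = 1/(1 + 0.0048978 + 0.15136) = 1/1.1563 = 0.8649; α₂ = α₁·K2/[H⁺] = 0.1309
α₁ + 2α₂ = 1.1267
CA = 1.1267 × 2.27 = 2.56 mmol/kg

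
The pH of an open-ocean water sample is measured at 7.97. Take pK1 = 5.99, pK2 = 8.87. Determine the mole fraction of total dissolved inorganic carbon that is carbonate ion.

α₂ = 1 / (1 + [H⁺]/K2 + [H⁺]²/(K1K2)) = 1 / (1 + 10^+0.90 + 10^-1.08)
   = 1 / (1 + 7.9433 + 0.083176) = 1/9.0265 = 0.1108

α₂ = 0.111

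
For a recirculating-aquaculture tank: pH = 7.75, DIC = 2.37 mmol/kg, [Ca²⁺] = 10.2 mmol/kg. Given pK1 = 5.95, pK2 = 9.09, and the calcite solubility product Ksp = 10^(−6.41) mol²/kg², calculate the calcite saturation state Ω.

Ω = 2.68

α₂ = 1 / (1 + [H⁺]/K2 + [H⁺]²/(K1K2)) = 1 / (1 + 10^+1.34 + 10^-0.46)
   = 1 / (1 + 21.878 + 0.34674) = 1/23.224 = 0.04306
[CO3²⁻] = α₂ × DIC = 0.04306 × 2.37 = 0.1020 mmol/kg
Ksp = 10^(−6.41) = 3.890×10^-7
Ω = [Ca²⁺][CO3²⁻]/Ksp = (10.2×10^-3)(1.020×10^-4) / 3.890×10^-7 = 2.68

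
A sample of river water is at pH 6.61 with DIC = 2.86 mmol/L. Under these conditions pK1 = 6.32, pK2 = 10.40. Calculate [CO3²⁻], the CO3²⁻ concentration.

α₂ = 1 / (1 + [H⁺]/K2 + [H⁺]²/(K1K2)) = 1 / (1 + 10^+3.79 + 10^+3.50)
   = 1 / (1 + 6166.0 + 3162.3) = 1/9329.2 = 0.0001072
[CO3²⁻] = α₂ × DIC = 0.0001072 × 2.86 = 0.000307 mmol/L = 0.307 μmol/L

[CO3²⁻] = 0.307 μmol/L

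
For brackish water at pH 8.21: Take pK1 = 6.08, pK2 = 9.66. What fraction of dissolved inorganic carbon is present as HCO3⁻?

α₁ = 0.959

α₁ = 1 / (1 + [H⁺]/K1 + K2/[H⁺]) = 1 / (1 + 10^-2.13 + 10^-1.45)
   = 1 / (1 + 0.0074131 + 0.035481) = 1/1.0429 = 0.9589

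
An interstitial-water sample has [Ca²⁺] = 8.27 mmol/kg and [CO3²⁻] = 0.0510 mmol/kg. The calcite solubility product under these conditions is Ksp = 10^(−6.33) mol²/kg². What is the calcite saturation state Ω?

Ksp = 10^(−6.33) = 4.677×10^-7
Ω = [Ca²⁺][CO3²⁻]/Ksp = (8.27×10^-3)(0.0510×10^-3) / 4.677×10^-7 = 0.902

Ω = 0.902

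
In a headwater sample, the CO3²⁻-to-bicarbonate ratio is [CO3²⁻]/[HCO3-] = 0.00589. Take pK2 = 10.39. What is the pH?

From K2 = [H⁺][CO3²⁻]/[HCO3-]:  pH = pK2 + log₁₀([CO3²⁻]/[HCO3-])
log₁₀(0.00589) = -2.230
pH = 10.39 + (-2.230) = 8.16

pH = 8.16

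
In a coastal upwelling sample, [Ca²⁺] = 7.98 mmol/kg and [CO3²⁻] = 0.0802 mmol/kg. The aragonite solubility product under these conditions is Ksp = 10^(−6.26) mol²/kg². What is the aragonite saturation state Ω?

Ksp = 10^(−6.26) = 5.495×10^-7
Ω = [Ca²⁺][CO3²⁻]/Ksp = (7.98×10^-3)(0.0802×10^-3) / 5.495×10^-7 = 1.16

Ω = 1.16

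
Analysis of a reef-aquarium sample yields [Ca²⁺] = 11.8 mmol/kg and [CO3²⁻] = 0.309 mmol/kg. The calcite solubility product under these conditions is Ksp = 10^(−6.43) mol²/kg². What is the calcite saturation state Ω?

Ω = 9.81

Ksp = 10^(−6.43) = 3.715×10^-7
Ω = [Ca²⁺][CO3²⁻]/Ksp = (11.8×10^-3)(0.309×10^-3) / 3.715×10^-7 = 9.81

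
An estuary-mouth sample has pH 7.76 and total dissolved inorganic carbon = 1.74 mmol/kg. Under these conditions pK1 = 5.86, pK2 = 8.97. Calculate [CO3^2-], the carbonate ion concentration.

α₂ = 1 / (1 + [H⁺]/K2 + [H⁺]²/(K1K2)) = 1 / (1 + 10^+1.21 + 10^-0.69)
   = 1 / (1 + 16.218 + 0.20417) = 1/17.422 = 0.05740
[CO3²⁻] = α₂ × DIC = 0.05740 × 1.74 = 0.0999 mmol/kg

[CO3²⁻] = 0.0999 mmol/kg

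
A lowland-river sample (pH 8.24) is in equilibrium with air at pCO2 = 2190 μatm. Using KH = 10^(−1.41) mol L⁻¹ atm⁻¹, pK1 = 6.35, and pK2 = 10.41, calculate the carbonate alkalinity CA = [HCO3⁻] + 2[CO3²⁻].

CA = 6.70 mmol/L

[CO2*] = KH · pCO2 = 10^(−1.41) × 2190×10^-6 = 8.520×10^-5 mol/L
α₀ = 1/(1 + K1/[H⁺] + K1K2/[H⁺]²) = 1/(1 + 10^+1.89 + 10^-0.28) = 0.01263
DIC = [CO2*]/α₀ = 8.520×10^-5 / 0.01263 = 6.744 mmol/L
CA = (α₁ + 2α₂)·DIC = (0.9807 + 2×0.006631) × 6.744 = 6.70 mmol/L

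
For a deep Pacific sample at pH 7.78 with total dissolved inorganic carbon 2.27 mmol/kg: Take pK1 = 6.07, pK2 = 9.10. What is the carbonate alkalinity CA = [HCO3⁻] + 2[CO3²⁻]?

CA = 2.33 mmol/kg

CA = [HCO3⁻] + 2[CO3²⁻] = (α₁ + 2α₂)·DIC
At pH 7.78: [H⁺]/K1 = 10^-1.71 = 0.019498, K2/[H⁺] = 10^-1.32 = 0.047863
α₁ = 1/(1 + 0.019498 + 0.047863) = 1/1.0674 = 0.9369; α₂ = α₁·K2/[H⁺] = 0.04484
α₁ + 2α₂ = 1.0266
CA = 1.0266 × 2.27 = 2.33 mmol/kg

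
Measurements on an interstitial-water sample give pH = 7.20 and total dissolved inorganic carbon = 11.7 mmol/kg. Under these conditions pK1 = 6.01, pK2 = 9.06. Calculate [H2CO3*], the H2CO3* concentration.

α₀ = 1 / (1 + K1/[H⁺] + K1K2/[H⁺]²) = 1 / (1 + 10^+1.19 + 10^-0.67)
   = 1 / (1 + 15.488 + 0.21380) = 1/16.702 = 0.05987
[CO2*] = α₀ × DIC = 0.05987 × 11.7 = 0.701 mmol/kg

[CO2*] = 0.701 mmol/kg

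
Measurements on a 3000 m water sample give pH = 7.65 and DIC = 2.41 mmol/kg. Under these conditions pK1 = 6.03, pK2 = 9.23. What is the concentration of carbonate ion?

[CO3²⁻] = 0.0604 mmol/kg

α₂ = 1 / (1 + [H⁺]/K2 + [H⁺]²/(K1K2)) = 1 / (1 + 10^+1.58 + 10^-0.04)
   = 1 / (1 + 38.019 + 0.91201) = 1/39.931 = 0.02504
[CO3²⁻] = α₂ × DIC = 0.02504 × 2.41 = 0.0604 mmol/kg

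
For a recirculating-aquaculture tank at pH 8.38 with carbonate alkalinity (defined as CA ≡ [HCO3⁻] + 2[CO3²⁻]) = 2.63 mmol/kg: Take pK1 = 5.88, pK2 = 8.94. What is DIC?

DIC = 2.17 mmol/kg

CA = [HCO3⁻] + 2[CO3²⁻] = (α₁ + 2α₂)·DIC
At pH 8.38: [H⁺]/K1 = 10^-2.50 = 0.0031623, K2/[H⁺] = 10^-0.56 = 0.27542
α₁ = 1/(1 + 0.0031623 + 0.27542) = 1/1.2786 = 0.7821; α₂ = α₁·K2/[H⁺] = 0.2154
α₁ + 2α₂ = 1.2129
DIC = CA / (α₁ + 2α₂) = 2.63 / 1.2129 = 2.17 mmol/kg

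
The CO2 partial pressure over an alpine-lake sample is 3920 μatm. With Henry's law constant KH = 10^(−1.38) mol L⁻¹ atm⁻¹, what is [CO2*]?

KH = 10^(−1.38) = 4.169×10^-2 mol L⁻¹ atm⁻¹
[CO2*] = KH · pCO2 = 4.169×10^-2 × 3920×10^-6 atm = 1.63×10^-4 mol/L

[CO2*] = 163 μmol/L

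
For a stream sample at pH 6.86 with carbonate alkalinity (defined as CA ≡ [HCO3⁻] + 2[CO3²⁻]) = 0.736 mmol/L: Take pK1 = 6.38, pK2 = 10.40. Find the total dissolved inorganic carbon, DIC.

DIC = 0.979 mmol/L

CA = [HCO3⁻] + 2[CO3²⁻] = (α₁ + 2α₂)·DIC
At pH 6.86: [H⁺]/K1 = 10^-0.48 = 0.33113, K2/[H⁺] = 10^-3.54 = 0.00028840
α₁ = 1/(1 + 0.33113 + 0.00028840) = 1/1.3314 = 0.7511; α₂ = α₁·K2/[H⁺] = 0.0002166
α₁ + 2α₂ = 0.7515
DIC = CA / (α₁ + 2α₂) = 0.736 / 0.7515 = 0.979 mmol/L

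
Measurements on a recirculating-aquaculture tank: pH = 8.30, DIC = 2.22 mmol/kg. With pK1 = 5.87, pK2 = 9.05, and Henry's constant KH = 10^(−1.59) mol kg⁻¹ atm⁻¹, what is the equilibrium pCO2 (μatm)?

α₀ = 1 / (1 + K1/[H⁺] + K1K2/[H⁺]²) = 1 / (1 + 10^+2.43 + 10^+1.68)
   = 1 / (1 + 269.15 + 47.863) = 1/318.02 = 0.003144
[CO2*] = α₀ × DIC = 0.003144 × 2.22 = 0.006981 mmol/kg = 6.981 μmol/kg
pCO2 = [CO2*]/KH = 6.981×10^-6 / 2.570×10^-2 = 272 μatm

pCO2 = 272 μatm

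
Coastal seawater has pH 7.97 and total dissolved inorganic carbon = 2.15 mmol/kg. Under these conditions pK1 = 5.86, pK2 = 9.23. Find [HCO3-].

α₁ = 1 / (1 + [H⁺]/K1 + K2/[H⁺]) = 1 / (1 + 10^-2.11 + 10^-1.26)
   = 1 / (1 + 0.0077625 + 0.054954) = 1/1.0627 = 0.9410
[HCO3⁻] = α₁ × DIC = 0.9410 × 2.15 = 2.02 mmol/kg

[HCO3⁻] = 2.02 mmol/kg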